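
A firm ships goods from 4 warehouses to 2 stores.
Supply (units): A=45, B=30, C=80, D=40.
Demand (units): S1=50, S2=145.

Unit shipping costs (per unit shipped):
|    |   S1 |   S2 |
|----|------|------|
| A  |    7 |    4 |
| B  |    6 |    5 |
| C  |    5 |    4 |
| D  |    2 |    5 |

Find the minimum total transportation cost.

740

One minimum-cost allocation:
  A to S2: 45 units
  B to S2: 30 units
  C to S1: 10 units
  C to S2: 70 units
  D to S1: 40 units
Total cost = 740.
(Supply check: A ships 45; B ships 30; C ships 80; D ships 40.)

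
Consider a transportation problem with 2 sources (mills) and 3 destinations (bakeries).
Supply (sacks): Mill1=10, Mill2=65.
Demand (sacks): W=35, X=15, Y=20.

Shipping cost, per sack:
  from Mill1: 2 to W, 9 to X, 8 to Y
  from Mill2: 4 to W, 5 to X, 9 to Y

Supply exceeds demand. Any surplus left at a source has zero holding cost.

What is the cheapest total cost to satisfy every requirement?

375

One minimum-cost allocation:
  Mill1→W: 10 × 2 = 20
  Mill2→W: 25 × 4 = 100
  Mill2→X: 15 × 5 = 75
  Mill2→Y: 20 × 9 = 180
Total = 20 + 100 + 75 + 180 = 375.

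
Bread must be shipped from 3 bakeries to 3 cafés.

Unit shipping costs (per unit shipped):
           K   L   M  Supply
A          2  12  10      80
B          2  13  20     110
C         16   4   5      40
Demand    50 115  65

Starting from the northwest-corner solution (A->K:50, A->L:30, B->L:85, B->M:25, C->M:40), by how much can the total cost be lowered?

395

Current plan cost = 50·2 + 30·12 + 85·13 + 25·20 + 40·5 = 2265.
Optimal plan:
  A to L: 15 × 12 = 180
  A to M: 65 × 10 = 650
  B to K: 50 × 2 = 100
  B to L: 60 × 13 = 780
  C to L: 40 × 4 = 160
Optimal cost = 1870.
Saving = 2265 − 1870 = 395.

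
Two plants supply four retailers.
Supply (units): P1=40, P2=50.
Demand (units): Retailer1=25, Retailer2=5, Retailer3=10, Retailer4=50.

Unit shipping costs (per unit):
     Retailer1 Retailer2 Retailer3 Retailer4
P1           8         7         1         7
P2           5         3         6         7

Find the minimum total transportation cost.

One minimum-cost allocation:
  P1–Retailer3: 10 × 1 = 10
  P1–Retailer4: 30 × 7 = 210
  P2–Retailer1: 25 × 5 = 125
  P2–Retailer2: 5 × 3 = 15
  P2–Retailer4: 20 × 7 = 140
Total = 10 + 210 + 125 + 15 + 140 = 500.

500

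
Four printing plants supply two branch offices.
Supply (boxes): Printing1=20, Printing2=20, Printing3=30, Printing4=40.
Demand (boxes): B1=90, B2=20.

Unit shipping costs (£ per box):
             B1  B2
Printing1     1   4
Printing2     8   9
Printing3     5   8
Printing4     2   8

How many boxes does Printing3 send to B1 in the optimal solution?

30

The minimum-cost plan:
  Printing1 to B1: 20 × £1 = £20
  Printing2 to B2: 20 × £9 = £180
  Printing3 to B1: 30 × £5 = £150
  Printing4 to B1: 40 × £2 = £80
Total cost = £430.
So Printing3→B1 carries 30 boxes.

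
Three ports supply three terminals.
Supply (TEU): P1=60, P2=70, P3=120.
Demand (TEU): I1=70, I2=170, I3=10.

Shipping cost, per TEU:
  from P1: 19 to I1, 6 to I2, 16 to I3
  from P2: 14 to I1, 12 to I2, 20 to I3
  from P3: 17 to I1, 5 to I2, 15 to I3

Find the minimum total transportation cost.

2040

An optimal shipping plan:
  P1->I2: 50 × 6 = 300
  P1->I3: 10 × 16 = 160
  P2->I1: 70 × 14 = 980
  P3->I2: 120 × 5 = 600
Total = 300 + 160 + 980 + 600 = 2040.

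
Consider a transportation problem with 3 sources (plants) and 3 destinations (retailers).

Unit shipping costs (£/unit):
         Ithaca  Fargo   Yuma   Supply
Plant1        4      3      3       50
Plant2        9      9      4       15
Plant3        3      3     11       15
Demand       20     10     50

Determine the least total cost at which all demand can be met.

260

One minimum-cost allocation:
  Plant1 to Ithaca: 5 × £4 = £20
  Plant1 to Fargo: 10 × £3 = £30
  Plant1 to Yuma: 35 × £3 = £105
  Plant2 to Yuma: 15 × £4 = £60
  Plant3 to Ithaca: 15 × £3 = £45
Total = 20 + 30 + 105 + 60 + 45 = £260.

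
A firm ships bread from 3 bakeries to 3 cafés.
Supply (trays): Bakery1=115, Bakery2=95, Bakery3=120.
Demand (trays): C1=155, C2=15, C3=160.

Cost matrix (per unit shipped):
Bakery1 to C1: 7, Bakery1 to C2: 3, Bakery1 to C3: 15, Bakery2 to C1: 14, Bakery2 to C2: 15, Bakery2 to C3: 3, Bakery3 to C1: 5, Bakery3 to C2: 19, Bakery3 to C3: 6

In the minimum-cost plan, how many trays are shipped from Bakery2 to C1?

0

Solving gives:
  Bakery1→C1: 100 trays
  Bakery1→C2: 15 trays
  Bakery2→C3: 95 trays
  Bakery3→C1: 55 trays
  Bakery3→C3: 65 trays
Total cost = 1695.
The route Bakery2→C1 is not used.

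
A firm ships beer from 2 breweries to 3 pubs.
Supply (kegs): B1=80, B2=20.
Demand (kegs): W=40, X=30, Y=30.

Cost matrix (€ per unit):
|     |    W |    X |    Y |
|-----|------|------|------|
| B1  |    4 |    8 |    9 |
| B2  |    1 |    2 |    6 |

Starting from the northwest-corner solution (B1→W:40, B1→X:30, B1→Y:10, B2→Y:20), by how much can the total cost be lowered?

60

Current plan cost = 40·4 + 30·8 + 10·9 + 20·6 = €610.
Optimal plan:
  B1→W: 40 kegs
  B1→X: 10 kegs
  B1→Y: 30 kegs
  B2→X: 20 kegs
Optimal cost = €550.
Saving = 610 − 550 = €60.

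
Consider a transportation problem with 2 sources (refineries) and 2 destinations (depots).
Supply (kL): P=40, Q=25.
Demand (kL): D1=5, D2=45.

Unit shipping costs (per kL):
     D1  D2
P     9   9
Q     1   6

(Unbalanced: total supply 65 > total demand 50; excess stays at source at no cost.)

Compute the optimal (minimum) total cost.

A cheapest plan:
  P to D2: 25 × 9 = 225
  Q to D1: 5 × 1 = 5
  Q to D2: 20 × 6 = 120
Total = 225 + 5 + 120 = 350.

350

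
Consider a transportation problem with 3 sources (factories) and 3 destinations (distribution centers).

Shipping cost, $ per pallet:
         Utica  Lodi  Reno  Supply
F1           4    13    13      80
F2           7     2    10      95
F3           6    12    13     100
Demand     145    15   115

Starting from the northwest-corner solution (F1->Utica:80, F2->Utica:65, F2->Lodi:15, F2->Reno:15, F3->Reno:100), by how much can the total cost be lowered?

Current plan cost = 80·4 + 65·7 + 15·2 + 15·10 + 100·13 = $2255.
Optimal plan:
  F1→Utica: 80 × $4 = $320
  F2→Lodi: 15 × $2 = $30
  F2→Reno: 80 × $10 = $800
  F3→Utica: 65 × $6 = $390
  F3→Reno: 35 × $13 = $455
Optimal cost = $1995.
Saving = 2255 − 1995 = $260.

260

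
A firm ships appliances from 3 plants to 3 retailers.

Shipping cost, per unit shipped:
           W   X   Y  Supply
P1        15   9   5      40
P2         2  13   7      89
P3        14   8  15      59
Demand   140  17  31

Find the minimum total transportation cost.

1192

A cheapest plan:
  P1 to X: 9 × 9 = 81
  P1 to Y: 31 × 5 = 155
  P2 to W: 89 × 2 = 178
  P3 to W: 51 × 14 = 714
  P3 to X: 8 × 8 = 64
Total = 81 + 155 + 178 + 714 + 64 = 1192.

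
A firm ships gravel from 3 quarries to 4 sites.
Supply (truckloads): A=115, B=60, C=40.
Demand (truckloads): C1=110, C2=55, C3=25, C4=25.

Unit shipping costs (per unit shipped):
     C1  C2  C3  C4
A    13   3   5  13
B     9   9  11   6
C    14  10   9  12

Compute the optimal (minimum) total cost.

One minimum-cost allocation:
  A–C1: 35 × 13 = 455
  A–C2: 55 × 3 = 165
  A–C3: 25 × 5 = 125
  B–C1: 35 × 9 = 315
  B–C4: 25 × 6 = 150
  C–C1: 40 × 14 = 560
Total = 455 + 165 + 125 + 315 + 150 + 560 = 1770.

1770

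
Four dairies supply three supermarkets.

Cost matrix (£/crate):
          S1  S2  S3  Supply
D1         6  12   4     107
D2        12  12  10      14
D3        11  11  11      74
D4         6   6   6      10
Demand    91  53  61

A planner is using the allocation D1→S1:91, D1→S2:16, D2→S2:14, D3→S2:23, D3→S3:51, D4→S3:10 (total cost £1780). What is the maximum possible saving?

218

Current plan cost = 91·6 + 16·12 + 14·12 + 23·11 + 51·11 + 10·6 = £1780.
Optimal plan:
  D1–S1: 46 × £6 = £276
  D1–S3: 61 × £4 = £244
  D2–S2: 14 × £12 = £168
  D3–S1: 45 × £11 = £495
  D3–S2: 29 × £11 = £319
  D4–S2: 10 × £6 = £60
Optimal cost = £1562.
Saving = 1780 − 1562 = £218.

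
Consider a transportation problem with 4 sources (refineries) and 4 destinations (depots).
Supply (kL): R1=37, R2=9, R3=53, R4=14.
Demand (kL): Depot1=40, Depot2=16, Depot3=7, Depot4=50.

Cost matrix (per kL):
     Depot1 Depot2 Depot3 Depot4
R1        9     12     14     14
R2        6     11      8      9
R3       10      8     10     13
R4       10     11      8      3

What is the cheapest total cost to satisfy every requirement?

An optimal shipping plan:
  R1 to Depot1: 37 × 9 = 333
  R2 to Depot4: 9 × 9 = 81
  R3 to Depot1: 3 × 10 = 30
  R3 to Depot2: 16 × 8 = 128
  R3 to Depot3: 7 × 10 = 70
  R3 to Depot4: 27 × 13 = 351
  R4 to Depot4: 14 × 3 = 42
Total = 333 + 81 + 30 + 128 + 70 + 351 + 42 = 1035.
(Supply check: R1 ships 37; R2 ships 9; R3 ships 53; R4 ships 14.)

1035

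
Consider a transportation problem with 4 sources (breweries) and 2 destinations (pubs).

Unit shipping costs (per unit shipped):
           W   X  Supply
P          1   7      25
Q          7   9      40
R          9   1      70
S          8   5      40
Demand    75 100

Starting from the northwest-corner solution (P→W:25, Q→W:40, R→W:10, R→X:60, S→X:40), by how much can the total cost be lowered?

50

Current plan cost = 25·1 + 40·7 + 10·9 + 60·1 + 40·5 = 655.
Optimal plan:
  P→W: 25 × 1 = 25
  Q→W: 40 × 7 = 280
  R→X: 70 × 1 = 70
  S→W: 10 × 8 = 80
  S→X: 30 × 5 = 150
Optimal cost = 605.
Saving = 655 − 605 = 50.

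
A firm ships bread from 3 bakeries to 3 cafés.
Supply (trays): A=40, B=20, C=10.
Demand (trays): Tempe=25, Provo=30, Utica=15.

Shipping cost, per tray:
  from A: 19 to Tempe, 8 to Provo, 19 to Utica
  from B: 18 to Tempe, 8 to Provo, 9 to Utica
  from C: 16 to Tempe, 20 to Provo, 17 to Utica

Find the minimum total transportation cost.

A cheapest plan:
  A to Tempe: 10 × 19 = 190
  A to Provo: 30 × 8 = 240
  B to Tempe: 5 × 18 = 90
  B to Utica: 15 × 9 = 135
  C to Tempe: 10 × 16 = 160
Total = 190 + 240 + 90 + 135 + 160 = 815.

815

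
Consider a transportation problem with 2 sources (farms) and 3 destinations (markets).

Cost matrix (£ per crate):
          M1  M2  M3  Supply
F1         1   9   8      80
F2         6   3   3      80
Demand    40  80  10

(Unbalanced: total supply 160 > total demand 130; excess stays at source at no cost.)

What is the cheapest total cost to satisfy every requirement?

Optimal allocation:
  F1–M1: 40 × £1 = £40
  F1–M3: 10 × £8 = £80
  F2–M2: 80 × £3 = £240
Total = 40 + 80 + 240 = £360.

360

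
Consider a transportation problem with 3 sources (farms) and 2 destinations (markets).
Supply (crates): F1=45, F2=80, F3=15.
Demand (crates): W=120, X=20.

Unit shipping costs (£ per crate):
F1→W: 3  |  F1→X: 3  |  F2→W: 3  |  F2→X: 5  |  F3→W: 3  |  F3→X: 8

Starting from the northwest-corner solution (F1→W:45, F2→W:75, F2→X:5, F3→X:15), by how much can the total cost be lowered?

85

Current plan cost = 45·3 + 75·3 + 5·5 + 15·8 = £505.
Optimal plan:
  F1 to W: 25 × £3 = £75
  F1 to X: 20 × £3 = £60
  F2 to W: 80 × £3 = £240
  F3 to W: 15 × £3 = £45
Optimal cost = £420.
Saving = 505 − 420 = £85.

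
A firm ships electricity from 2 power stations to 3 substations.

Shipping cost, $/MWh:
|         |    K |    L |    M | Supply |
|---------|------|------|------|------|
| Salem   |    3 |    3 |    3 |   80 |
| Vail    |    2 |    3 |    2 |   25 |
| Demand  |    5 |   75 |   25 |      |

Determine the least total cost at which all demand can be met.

290

One minimum-cost allocation:
  Salem→K: 5 × $3 = $15
  Salem→L: 75 × $3 = $225
  Vail→M: 25 × $2 = $50
Total = 15 + 225 + 50 = $290.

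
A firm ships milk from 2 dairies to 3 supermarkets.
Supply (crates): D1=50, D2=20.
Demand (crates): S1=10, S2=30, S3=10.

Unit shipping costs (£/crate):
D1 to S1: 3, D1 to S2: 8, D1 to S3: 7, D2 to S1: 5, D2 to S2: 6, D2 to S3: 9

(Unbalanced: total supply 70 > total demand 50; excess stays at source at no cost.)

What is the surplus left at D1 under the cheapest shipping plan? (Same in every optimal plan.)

20

An optimal plan:
  D1–S1: 10 × £3 = £30
  D1–S2: 10 × £8 = £80
  D1–S3: 10 × £7 = £70
  D2–S2: 20 × £6 = £120
Total cost = £300.
D1 ships 30 of its 50, leaving 20.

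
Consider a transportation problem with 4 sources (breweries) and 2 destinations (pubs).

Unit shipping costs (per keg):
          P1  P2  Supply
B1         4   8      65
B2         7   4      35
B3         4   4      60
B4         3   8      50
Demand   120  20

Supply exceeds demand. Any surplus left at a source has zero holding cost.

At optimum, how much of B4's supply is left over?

An optimal plan:
  B1–P1: 10 × 4 = 40
  B2–P2: 20 × 4 = 80
  B3–P1: 60 × 4 = 240
  B4–P1: 50 × 3 = 150
Total cost = 510.
B4 ships 50 of its 50, leaving 0.

0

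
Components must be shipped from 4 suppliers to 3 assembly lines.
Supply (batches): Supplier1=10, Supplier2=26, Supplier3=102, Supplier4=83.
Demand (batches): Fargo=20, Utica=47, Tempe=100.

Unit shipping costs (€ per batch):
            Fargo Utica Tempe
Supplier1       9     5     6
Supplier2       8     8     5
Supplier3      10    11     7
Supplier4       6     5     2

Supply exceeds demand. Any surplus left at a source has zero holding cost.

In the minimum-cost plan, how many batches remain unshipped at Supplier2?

0

An optimal plan:
  Supplier1–Utica: 10 batches
  Supplier2–Fargo: 20 batches
  Supplier2–Utica: 6 batches
  Supplier3–Tempe: 48 batches
  Supplier4–Utica: 31 batches
  Supplier4–Tempe: 52 batches
Total cost = €853.
Supplier2 ships 26 of its 26, leaving 0.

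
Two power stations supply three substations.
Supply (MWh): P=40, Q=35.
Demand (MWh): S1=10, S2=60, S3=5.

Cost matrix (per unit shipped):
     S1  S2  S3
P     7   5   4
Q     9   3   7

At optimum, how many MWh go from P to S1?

10

Solving gives:
  P→S1: 10 × 7 = 70
  P→S2: 25 × 5 = 125
  P→S3: 5 × 4 = 20
  Q→S2: 35 × 3 = 105
Total cost = 320.
So P→S1 carries 10 MWh.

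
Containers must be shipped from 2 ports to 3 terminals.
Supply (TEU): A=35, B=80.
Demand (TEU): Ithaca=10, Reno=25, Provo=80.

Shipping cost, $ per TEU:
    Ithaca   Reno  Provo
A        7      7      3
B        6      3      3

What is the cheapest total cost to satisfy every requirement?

375

Optimal allocation:
  A–Provo: 35 × $3 = $105
  B–Ithaca: 10 × $6 = $60
  B–Reno: 25 × $3 = $75
  B–Provo: 45 × $3 = $135
Total = 105 + 60 + 75 + 135 = $375.
(Supply check: A ships 35; B ships 80.)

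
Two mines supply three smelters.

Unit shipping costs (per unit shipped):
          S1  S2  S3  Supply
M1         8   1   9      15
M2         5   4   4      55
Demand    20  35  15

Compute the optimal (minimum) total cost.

255

A cheapest plan:
  M1–S2: 15 × 1 = 15
  M2–S1: 20 × 5 = 100
  M2–S2: 20 × 4 = 80
  M2–S3: 15 × 4 = 60
Total = 15 + 100 + 80 + 60 = 255.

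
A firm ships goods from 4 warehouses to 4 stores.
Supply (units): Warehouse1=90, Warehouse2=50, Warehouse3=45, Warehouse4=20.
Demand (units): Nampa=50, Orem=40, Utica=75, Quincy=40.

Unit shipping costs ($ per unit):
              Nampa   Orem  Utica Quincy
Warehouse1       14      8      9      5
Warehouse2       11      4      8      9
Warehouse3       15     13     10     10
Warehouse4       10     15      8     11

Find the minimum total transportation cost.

1670

A cheapest plan:
  Warehouse1 to Nampa: 20 × $14 = $280
  Warehouse1 to Utica: 30 × $9 = $270
  Warehouse1 to Quincy: 40 × $5 = $200
  Warehouse2 to Nampa: 10 × $11 = $110
  Warehouse2 to Orem: 40 × $4 = $160
  Warehouse3 to Utica: 45 × $10 = $450
  Warehouse4 to Nampa: 20 × $10 = $200
Total = 280 + 270 + 200 + 110 + 160 + 450 + 200 = $1670.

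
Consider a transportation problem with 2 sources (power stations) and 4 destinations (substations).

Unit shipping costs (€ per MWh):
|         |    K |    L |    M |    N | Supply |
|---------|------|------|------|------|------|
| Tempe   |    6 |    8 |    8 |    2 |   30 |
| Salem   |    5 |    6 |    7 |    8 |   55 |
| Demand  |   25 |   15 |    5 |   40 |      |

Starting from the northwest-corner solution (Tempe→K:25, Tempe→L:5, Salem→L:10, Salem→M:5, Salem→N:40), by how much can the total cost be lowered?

Current plan cost = 25·6 + 5·8 + 10·6 + 5·7 + 40·8 = €605.
Optimal plan:
  Tempe->N: 30 × €2 = €60
  Salem->K: 25 × €5 = €125
  Salem->L: 15 × €6 = €90
  Salem->M: 5 × €7 = €35
  Salem->N: 10 × €8 = €80
Optimal cost = €390.
Saving = 605 − 390 = €215.

215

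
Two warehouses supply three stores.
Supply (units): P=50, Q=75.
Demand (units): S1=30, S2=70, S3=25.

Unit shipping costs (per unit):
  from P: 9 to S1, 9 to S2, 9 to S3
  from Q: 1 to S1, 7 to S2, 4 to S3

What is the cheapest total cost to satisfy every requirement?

An optimal shipping plan:
  P to S2: 50 × 9 = 450
  Q to S1: 30 × 1 = 30
  Q to S2: 20 × 7 = 140
  Q to S3: 25 × 4 = 100
Total = 450 + 30 + 140 + 100 = 720.
(Supply check: P ships 50; Q ships 75.)

720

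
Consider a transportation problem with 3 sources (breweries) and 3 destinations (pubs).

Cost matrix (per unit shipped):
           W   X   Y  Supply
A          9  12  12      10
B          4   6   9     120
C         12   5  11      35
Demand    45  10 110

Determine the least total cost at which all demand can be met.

Optimal allocation:
  A→Y: 10 × 12 = 120
  B→W: 45 × 4 = 180
  B→Y: 75 × 9 = 675
  C→X: 10 × 5 = 50
  C→Y: 25 × 11 = 275
Total = 120 + 180 + 675 + 50 + 275 = 1300.

1300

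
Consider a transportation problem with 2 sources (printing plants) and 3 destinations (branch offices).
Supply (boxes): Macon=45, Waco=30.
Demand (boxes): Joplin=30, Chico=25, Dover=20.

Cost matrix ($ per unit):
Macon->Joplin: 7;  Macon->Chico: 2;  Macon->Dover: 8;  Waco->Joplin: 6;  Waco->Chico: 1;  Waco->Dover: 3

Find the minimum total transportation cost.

310

A cheapest plan:
  Macon→Joplin: 30 × $7 = $210
  Macon→Chico: 15 × $2 = $30
  Waco→Chico: 10 × $1 = $10
  Waco→Dover: 20 × $3 = $60
Total = 210 + 30 + 10 + 60 = $310.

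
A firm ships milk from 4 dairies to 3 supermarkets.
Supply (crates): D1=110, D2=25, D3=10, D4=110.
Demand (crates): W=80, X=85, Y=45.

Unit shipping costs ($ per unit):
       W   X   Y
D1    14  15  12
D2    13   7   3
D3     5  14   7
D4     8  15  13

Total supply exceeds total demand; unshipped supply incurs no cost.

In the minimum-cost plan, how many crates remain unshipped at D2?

0

Minimum-cost shipments:
  D1→X: 85 × $15 = $1275
  D1→Y: 10 × $12 = $120
  D2→Y: 25 × $3 = $75
  D3→Y: 10 × $7 = $70
  D4→W: 80 × $8 = $640
Total cost = $2180.
D2 ships 25 of its 25, leaving 0.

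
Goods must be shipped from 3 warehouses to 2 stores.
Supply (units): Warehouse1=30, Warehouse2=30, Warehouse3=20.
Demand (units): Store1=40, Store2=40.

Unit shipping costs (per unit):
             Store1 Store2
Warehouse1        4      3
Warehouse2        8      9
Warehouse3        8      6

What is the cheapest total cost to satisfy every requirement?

One minimum-cost allocation:
  Warehouse1→Store1: 10 × 4 = 40
  Warehouse1→Store2: 20 × 3 = 60
  Warehouse2→Store1: 30 × 8 = 240
  Warehouse3→Store2: 20 × 6 = 120
Total = 40 + 60 + 240 + 120 = 460.

460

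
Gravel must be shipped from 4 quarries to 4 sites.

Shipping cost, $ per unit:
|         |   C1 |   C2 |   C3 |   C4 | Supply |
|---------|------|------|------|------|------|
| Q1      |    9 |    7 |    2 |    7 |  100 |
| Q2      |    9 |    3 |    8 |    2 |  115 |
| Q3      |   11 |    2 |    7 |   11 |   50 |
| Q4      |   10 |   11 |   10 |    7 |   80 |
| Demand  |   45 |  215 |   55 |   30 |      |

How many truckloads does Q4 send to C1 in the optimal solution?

45

Optimal shipments:
  Q1–C2: 45 × $7 = $315
  Q1–C3: 55 × $2 = $110
  Q2–C2: 115 × $3 = $345
  Q3–C2: 50 × $2 = $100
  Q4–C1: 45 × $10 = $450
  Q4–C2: 5 × $11 = $55
  Q4–C4: 30 × $7 = $210
Total cost = $1585.
So Q4→C1 carries 45 truckloads.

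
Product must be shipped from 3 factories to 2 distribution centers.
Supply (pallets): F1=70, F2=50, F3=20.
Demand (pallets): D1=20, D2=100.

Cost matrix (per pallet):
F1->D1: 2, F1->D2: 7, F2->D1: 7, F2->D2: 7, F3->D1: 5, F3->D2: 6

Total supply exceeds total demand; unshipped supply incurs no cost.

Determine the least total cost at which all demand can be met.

Optimal allocation:
  F1->D1: 20 pallets
  F1->D2: 50 pallets
  F2->D2: 30 pallets
  F3->D2: 20 pallets
Total cost = 720.
(Supply check: F1 ships 70; F2 ships 30; F3 ships 20.)

720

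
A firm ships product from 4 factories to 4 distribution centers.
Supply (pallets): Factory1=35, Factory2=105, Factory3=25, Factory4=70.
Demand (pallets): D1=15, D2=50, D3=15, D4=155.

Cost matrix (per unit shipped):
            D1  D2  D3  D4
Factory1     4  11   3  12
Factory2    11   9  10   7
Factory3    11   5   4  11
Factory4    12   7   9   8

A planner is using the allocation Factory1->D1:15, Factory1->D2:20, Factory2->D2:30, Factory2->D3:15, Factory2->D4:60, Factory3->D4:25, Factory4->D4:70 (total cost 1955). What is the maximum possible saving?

395

Current plan cost = 15·4 + 20·11 + 30·9 + 15·10 + 60·7 + 25·11 + 70·8 = 1955.
Optimal plan:
  Factory1→D1: 15 × 4 = 60
  Factory1→D2: 5 × 11 = 55
  Factory1→D3: 15 × 3 = 45
  Factory2→D4: 105 × 7 = 735
  Factory3→D2: 25 × 5 = 125
  Factory4→D2: 20 × 7 = 140
  Factory4→D4: 50 × 8 = 400
Optimal cost = 1560.
Saving = 1955 − 1560 = 395.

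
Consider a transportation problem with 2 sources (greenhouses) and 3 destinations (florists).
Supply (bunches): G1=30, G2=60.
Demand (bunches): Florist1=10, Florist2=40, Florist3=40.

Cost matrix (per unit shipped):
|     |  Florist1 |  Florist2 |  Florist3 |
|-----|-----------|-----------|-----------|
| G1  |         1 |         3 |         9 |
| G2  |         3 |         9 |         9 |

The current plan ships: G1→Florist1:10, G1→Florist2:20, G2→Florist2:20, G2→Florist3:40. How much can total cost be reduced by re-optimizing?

40

Current plan cost = 10·1 + 20·3 + 20·9 + 40·9 = 610.
Optimal plan:
  G1–Florist2: 30 × 3 = 90
  G2–Florist1: 10 × 3 = 30
  G2–Florist2: 10 × 9 = 90
  G2–Florist3: 40 × 9 = 360
Optimal cost = 570.
Saving = 610 − 570 = 40.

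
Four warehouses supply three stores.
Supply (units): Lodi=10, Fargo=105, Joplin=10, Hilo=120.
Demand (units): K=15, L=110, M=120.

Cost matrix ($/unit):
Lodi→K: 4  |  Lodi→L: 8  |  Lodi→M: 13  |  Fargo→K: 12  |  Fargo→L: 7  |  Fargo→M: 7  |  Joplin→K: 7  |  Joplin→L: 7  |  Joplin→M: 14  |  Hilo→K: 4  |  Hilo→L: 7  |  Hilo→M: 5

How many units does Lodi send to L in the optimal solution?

Optimal shipments:
  Lodi–K: 10 × $4 = $40
  Fargo–L: 100 × $7 = $700
  Fargo–M: 5 × $7 = $35
  Joplin–L: 10 × $7 = $70
  Hilo–K: 5 × $4 = $20
  Hilo–M: 115 × $5 = $575
Total cost = $1440.
The route Lodi→L is not used.

0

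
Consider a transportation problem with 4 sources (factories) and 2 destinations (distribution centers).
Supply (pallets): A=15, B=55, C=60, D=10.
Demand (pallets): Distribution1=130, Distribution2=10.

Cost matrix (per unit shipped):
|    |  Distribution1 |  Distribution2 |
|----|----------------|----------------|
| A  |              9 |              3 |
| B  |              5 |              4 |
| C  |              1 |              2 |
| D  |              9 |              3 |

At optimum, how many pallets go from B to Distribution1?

The minimum-cost plan:
  A–Distribution1: 5 × 9 = 45
  A–Distribution2: 10 × 3 = 30
  B–Distribution1: 55 × 5 = 275
  C–Distribution1: 60 × 1 = 60
  D–Distribution1: 10 × 9 = 90
Total cost = 500.
So B→Distribution1 carries 55 pallets.

55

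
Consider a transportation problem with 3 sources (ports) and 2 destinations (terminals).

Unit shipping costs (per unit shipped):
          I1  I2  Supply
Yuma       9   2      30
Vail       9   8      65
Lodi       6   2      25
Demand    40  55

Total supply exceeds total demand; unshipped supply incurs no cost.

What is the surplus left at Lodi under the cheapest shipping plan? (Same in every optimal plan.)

0

Minimum-cost shipments:
  Yuma–I2: 30 TEU
  Vail–I1: 40 TEU
  Lodi–I2: 25 TEU
Total cost = 470.
Lodi ships 25 of its 25, leaving 0.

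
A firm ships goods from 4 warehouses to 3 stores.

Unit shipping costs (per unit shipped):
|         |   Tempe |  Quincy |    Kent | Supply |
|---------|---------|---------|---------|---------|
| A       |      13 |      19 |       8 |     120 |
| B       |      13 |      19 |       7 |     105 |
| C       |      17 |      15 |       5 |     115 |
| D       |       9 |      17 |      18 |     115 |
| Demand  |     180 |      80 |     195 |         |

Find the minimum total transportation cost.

An optimal shipping plan:
  A→Tempe: 65 × 13 = 845
  A→Kent: 55 × 8 = 440
  B→Kent: 105 × 7 = 735
  C→Quincy: 80 × 15 = 1200
  C→Kent: 35 × 5 = 175
  D→Tempe: 115 × 9 = 1035
Total = 845 + 440 + 735 + 1200 + 175 + 1035 = 4430.
(Supply check: A ships 120; B ships 105; C ships 115; D ships 115.)

4430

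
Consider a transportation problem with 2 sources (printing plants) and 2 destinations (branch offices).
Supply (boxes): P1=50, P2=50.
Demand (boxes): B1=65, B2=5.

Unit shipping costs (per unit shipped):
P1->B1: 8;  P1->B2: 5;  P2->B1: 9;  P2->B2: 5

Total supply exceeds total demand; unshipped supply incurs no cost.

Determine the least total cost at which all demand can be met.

560

Optimal allocation:
  P1->B1: 50 × 8 = 400
  P2->B1: 15 × 9 = 135
  P2->B2: 5 × 5 = 25
Total = 400 + 135 + 25 = 560.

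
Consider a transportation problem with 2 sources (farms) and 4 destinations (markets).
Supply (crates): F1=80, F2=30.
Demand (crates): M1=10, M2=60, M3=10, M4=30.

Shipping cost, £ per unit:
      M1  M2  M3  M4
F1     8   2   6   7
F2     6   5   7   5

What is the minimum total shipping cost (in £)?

410

A cheapest plan:
  F1→M1: 10 × £8 = £80
  F1→M2: 60 × £2 = £120
  F1→M3: 10 × £6 = £60
  F2→M4: 30 × £5 = £150
Total = 80 + 120 + 60 + 150 = £410.
(Supply check: F1 ships 80; F2 ships 30.)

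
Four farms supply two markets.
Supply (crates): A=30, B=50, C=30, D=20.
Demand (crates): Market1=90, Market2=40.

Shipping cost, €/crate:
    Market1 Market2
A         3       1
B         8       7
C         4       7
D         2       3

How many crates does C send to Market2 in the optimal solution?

0

The minimum-cost plan:
  A->Market2: 30 crates
  B->Market1: 40 crates
  B->Market2: 10 crates
  C->Market1: 30 crates
  D->Market1: 20 crates
Total cost = €580.
The route C→Market2 is not used.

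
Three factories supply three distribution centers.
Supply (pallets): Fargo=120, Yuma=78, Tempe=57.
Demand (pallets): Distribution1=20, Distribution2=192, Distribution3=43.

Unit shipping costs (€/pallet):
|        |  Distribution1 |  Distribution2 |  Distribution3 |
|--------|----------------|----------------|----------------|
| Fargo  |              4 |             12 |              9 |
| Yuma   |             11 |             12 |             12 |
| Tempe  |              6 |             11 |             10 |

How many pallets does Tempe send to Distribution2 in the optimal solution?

Optimal shipments:
  Fargo–Distribution1: 20 × €4 = €80
  Fargo–Distribution2: 57 × €12 = €684
  Fargo–Distribution3: 43 × €9 = €387
  Yuma–Distribution2: 78 × €12 = €936
  Tempe–Distribution2: 57 × €11 = €627
Total cost = €2714.
So Tempe→Distribution2 carries 57 pallets.

57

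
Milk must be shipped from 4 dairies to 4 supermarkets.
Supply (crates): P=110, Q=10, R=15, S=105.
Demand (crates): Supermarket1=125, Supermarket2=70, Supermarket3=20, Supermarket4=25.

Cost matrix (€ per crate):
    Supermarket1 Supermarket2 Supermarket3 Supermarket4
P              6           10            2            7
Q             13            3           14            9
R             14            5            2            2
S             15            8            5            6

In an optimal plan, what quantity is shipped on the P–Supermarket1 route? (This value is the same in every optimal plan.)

110

The minimum-cost plan:
  P→Supermarket1: 110 × €6 = €660
  Q→Supermarket2: 10 × €3 = €30
  R→Supermarket4: 15 × €2 = €30
  S→Supermarket1: 15 × €15 = €225
  S→Supermarket2: 60 × €8 = €480
  S→Supermarket3: 20 × €5 = €100
  S→Supermarket4: 10 × €6 = €60
Total cost = €1585.
So P→Supermarket1 carries 110 crates.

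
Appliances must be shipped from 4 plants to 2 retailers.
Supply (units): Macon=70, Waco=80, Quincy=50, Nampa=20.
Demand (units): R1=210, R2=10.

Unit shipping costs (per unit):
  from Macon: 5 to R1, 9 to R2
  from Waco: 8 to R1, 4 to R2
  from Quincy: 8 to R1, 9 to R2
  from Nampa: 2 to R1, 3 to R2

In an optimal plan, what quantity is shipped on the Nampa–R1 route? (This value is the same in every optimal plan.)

Optimal shipments:
  Macon->R1: 70 units
  Waco->R1: 70 units
  Waco->R2: 10 units
  Quincy->R1: 50 units
  Nampa->R1: 20 units
Total cost = 1390.
So Nampa→R1 carries 20 units.

20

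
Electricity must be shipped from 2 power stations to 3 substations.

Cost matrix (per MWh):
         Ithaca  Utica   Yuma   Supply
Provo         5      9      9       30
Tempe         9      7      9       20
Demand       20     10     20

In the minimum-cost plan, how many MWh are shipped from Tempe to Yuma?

10

Optimal shipments:
  Provo→Ithaca: 20 MWh
  Provo→Yuma: 10 MWh
  Tempe→Utica: 10 MWh
  Tempe→Yuma: 10 MWh
Total cost = 350.
So Tempe→Yuma carries 10 MWh.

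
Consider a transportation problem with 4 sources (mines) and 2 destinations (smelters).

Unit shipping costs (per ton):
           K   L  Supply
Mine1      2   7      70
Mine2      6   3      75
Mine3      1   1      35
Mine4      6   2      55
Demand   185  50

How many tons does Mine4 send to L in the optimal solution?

The minimum-cost plan:
  Mine1 to K: 70 tons
  Mine2 to K: 75 tons
  Mine3 to K: 35 tons
  Mine4 to K: 5 tons
  Mine4 to L: 50 tons
Total cost = 755.
So Mine4→L carries 50 tons.

50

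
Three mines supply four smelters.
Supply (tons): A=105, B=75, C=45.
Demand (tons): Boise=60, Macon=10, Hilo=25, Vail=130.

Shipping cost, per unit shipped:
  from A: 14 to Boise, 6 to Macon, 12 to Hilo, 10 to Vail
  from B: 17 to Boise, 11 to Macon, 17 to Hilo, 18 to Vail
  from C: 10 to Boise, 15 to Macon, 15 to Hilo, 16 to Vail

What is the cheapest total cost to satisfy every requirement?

One minimum-cost allocation:
  A->Vail: 105 tons
  B->Boise: 15 tons
  B->Macon: 10 tons
  B->Hilo: 25 tons
  B->Vail: 25 tons
  C->Boise: 45 tons
Total cost = 2740.

2740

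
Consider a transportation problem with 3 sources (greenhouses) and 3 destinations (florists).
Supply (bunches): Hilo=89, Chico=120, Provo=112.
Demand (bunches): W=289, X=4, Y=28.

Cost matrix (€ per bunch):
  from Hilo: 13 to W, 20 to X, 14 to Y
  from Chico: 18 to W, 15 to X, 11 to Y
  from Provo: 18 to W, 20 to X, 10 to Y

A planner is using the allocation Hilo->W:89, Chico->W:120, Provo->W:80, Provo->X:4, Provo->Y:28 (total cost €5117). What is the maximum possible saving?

20

Current plan cost = 89·13 + 120·18 + 80·18 + 4·20 + 28·10 = €5117.
Optimal plan:
  Hilo–W: 89 × €13 = €1157
  Chico–W: 116 × €18 = €2088
  Chico–X: 4 × €15 = €60
  Provo–W: 84 × €18 = €1512
  Provo–Y: 28 × €10 = €280
Optimal cost = €5097.
Saving = 5117 − 5097 = €20.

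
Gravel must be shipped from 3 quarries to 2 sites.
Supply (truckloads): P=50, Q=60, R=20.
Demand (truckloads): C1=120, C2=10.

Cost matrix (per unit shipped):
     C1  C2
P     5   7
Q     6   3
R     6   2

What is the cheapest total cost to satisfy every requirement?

A cheapest plan:
  P→C1: 50 × 5 = 250
  Q→C1: 60 × 6 = 360
  R→C1: 10 × 6 = 60
  R→C2: 10 × 2 = 20
Total = 250 + 360 + 60 + 20 = 690.

690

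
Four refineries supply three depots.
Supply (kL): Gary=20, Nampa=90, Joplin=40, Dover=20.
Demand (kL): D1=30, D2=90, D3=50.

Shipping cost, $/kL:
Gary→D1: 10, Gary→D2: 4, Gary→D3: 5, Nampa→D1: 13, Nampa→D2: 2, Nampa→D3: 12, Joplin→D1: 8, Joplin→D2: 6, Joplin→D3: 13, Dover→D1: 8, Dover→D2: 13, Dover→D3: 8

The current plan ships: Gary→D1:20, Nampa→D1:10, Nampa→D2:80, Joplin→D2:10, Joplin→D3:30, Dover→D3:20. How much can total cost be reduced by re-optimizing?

290

Current plan cost = 20·10 + 10·13 + 80·2 + 10·6 + 30·13 + 20·8 = $1100.
Optimal plan:
  Gary→D3: 20 × $5 = $100
  Nampa→D2: 90 × $2 = $180
  Joplin→D1: 30 × $8 = $240
  Joplin→D3: 10 × $13 = $130
  Dover→D3: 20 × $8 = $160
Optimal cost = $810.
Saving = 1100 − 810 = $290.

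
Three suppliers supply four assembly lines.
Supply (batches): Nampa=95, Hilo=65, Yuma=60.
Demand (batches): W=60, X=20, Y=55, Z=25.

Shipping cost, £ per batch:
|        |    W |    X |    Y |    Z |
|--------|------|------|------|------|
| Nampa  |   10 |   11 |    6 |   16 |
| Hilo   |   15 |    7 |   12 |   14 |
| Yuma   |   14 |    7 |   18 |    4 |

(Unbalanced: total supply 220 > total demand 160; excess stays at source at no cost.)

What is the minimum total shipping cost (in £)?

1250

Optimal allocation:
  Nampa→W: 40 × £10 = £400
  Nampa→Y: 55 × £6 = £330
  Hilo→X: 20 × £7 = £140
  Yuma→W: 20 × £14 = £280
  Yuma→Z: 25 × £4 = £100
Total = 400 + 330 + 140 + 280 + 100 = £1250.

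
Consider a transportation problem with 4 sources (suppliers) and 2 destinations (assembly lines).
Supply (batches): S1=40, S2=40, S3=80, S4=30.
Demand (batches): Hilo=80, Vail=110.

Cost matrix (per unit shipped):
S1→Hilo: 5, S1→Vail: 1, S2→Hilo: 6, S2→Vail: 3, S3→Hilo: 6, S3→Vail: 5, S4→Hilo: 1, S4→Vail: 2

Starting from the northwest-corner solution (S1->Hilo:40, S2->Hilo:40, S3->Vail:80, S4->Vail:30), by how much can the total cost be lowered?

Current plan cost = 40·5 + 40·6 + 80·5 + 30·2 = 900.
Optimal plan:
  S1–Vail: 40 batches
  S2–Vail: 40 batches
  S3–Hilo: 50 batches
  S3–Vail: 30 batches
  S4–Hilo: 30 batches
Optimal cost = 640.
Saving = 900 − 640 = 260.

260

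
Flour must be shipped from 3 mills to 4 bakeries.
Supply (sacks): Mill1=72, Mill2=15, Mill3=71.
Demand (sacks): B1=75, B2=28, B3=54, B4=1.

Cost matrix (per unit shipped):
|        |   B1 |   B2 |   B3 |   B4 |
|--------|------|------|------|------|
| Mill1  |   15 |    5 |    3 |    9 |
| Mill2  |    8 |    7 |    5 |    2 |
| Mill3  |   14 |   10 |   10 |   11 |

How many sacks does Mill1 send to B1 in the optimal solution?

0

Solving gives:
  Mill1 to B2: 18 sacks
  Mill1 to B3: 54 sacks
  Mill2 to B1: 14 sacks
  Mill2 to B4: 1 sacks
  Mill3 to B1: 61 sacks
  Mill3 to B2: 10 sacks
Total cost = 1320.
The route Mill1→B1 is not used.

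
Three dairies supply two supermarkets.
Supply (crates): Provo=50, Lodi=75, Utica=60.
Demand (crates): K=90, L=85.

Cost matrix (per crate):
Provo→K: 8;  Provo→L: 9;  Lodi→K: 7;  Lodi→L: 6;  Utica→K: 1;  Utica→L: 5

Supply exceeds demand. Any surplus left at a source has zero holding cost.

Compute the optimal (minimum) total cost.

840

Optimal allocation:
  Provo→K: 30 crates
  Provo→L: 10 crates
  Lodi→L: 75 crates
  Utica→K: 60 crates
Total cost = 840.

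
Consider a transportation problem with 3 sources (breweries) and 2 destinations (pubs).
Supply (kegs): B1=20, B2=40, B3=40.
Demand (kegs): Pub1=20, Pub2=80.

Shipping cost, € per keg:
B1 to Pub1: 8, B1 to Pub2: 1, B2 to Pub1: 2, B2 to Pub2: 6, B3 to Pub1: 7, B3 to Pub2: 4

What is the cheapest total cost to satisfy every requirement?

An optimal shipping plan:
  B1->Pub2: 20 × €1 = €20
  B2->Pub1: 20 × €2 = €40
  B2->Pub2: 20 × €6 = €120
  B3->Pub2: 40 × €4 = €160
Total = 20 + 40 + 120 + 160 = €340.
(Supply check: B1 ships 20; B2 ships 40; B3 ships 40.)

340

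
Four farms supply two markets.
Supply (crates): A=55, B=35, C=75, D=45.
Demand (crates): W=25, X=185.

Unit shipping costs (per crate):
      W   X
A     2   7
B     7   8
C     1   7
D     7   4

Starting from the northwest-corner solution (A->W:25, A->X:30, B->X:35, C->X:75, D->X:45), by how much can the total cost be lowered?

25

Current plan cost = 25·2 + 30·7 + 35·8 + 75·7 + 45·4 = 1245.
Optimal plan:
  A->X: 55 × 7 = 385
  B->X: 35 × 8 = 280
  C->W: 25 × 1 = 25
  C->X: 50 × 7 = 350
  D->X: 45 × 4 = 180
Optimal cost = 1220.
Saving = 1245 − 1220 = 25.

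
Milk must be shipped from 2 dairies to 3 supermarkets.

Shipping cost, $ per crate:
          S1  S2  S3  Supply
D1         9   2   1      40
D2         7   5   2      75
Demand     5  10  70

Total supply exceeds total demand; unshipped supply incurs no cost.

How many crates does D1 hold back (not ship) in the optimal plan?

0

An optimal plan:
  D1->S2: 10 × $2 = $20
  D1->S3: 30 × $1 = $30
  D2->S1: 5 × $7 = $35
  D2->S3: 40 × $2 = $80
Total cost = $165.
D1 ships 40 of its 40, leaving 0.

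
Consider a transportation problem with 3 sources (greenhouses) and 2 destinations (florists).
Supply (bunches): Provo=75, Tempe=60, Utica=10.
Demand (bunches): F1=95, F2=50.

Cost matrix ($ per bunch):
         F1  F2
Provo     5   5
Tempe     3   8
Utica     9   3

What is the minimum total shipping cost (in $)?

A cheapest plan:
  Provo–F1: 35 bunches
  Provo–F2: 40 bunches
  Tempe–F1: 60 bunches
  Utica–F2: 10 bunches
Total cost = $585.
(Supply check: Provo ships 75; Tempe ships 60; Utica ships 10.)

585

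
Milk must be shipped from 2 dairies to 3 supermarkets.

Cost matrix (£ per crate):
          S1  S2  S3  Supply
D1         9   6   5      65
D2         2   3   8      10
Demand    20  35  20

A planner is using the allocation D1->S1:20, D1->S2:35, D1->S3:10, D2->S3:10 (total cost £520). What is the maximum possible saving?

Current plan cost = 20·9 + 35·6 + 10·5 + 10·8 = £520.
Optimal plan:
  D1 to S1: 10 × £9 = £90
  D1 to S2: 35 × £6 = £210
  D1 to S3: 20 × £5 = £100
  D2 to S1: 10 × £2 = £20
Optimal cost = £420.
Saving = 520 − 420 = £100.

100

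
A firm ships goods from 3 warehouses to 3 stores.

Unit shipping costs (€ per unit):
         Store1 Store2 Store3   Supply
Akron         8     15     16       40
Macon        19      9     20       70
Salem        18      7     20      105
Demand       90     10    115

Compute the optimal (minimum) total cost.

3590

An optimal shipping plan:
  Akron→Store1: 40 units
  Macon→Store3: 70 units
  Salem→Store1: 50 units
  Salem→Store2: 10 units
  Salem→Store3: 45 units
Total cost = €3590.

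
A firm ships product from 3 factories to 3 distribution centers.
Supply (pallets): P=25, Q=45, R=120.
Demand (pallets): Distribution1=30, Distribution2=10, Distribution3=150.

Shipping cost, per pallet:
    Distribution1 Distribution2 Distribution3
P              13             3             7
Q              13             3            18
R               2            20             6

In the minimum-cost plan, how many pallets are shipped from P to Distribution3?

Optimal shipments:
  P->Distribution3: 25 pallets
  Q->Distribution1: 30 pallets
  Q->Distribution2: 10 pallets
  Q->Distribution3: 5 pallets
  R->Distribution3: 120 pallets
Total cost = 1405.
So P→Distribution3 carries 25 pallets.

25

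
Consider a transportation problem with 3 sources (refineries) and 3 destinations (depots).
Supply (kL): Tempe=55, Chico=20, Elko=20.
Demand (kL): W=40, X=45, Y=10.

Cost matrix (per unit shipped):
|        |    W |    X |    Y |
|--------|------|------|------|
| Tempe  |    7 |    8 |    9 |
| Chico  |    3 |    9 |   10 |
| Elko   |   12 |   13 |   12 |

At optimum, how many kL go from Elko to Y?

Solving gives:
  Tempe->W: 10 × 7 = 70
  Tempe->X: 45 × 8 = 360
  Chico->W: 20 × 3 = 60
  Elko->W: 10 × 12 = 120
  Elko->Y: 10 × 12 = 120
Total cost = 730.
So Elko→Y carries 10 kL.

10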